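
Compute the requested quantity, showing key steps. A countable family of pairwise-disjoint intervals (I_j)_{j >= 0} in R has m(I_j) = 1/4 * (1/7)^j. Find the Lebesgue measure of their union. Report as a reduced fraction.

By countable additivity of the Lebesgue measure on pairwise disjoint measurable sets,
  m(union_{j >= 0} I_j) = sum_{j >= 0} m(I_j) = sum_{j >= 0} a * r^j,
  with a = 1/4 and r = 1/7.
Since 0 < r = 1/7 < 1, the geometric series converges:
  sum_{j >= 0} a * r^j = a / (1 - r).
  = 1/4 / (1 - 1/7)
  = 1/4 / (6/7)
  = 7/24.

7/24


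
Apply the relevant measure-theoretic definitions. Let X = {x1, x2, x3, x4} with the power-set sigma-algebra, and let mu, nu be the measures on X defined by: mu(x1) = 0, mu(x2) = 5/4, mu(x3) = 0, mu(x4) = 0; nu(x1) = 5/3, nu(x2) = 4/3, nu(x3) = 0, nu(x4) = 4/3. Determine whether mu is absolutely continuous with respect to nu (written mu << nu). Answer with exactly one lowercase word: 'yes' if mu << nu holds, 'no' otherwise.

mu << nu means: every nu-null measurable set is also mu-null; equivalently, for every atom x, if nu({x}) = 0 then mu({x}) = 0.
Checking each atom:
  x1: nu = 5/3 > 0 -> no constraint.
  x2: nu = 4/3 > 0 -> no constraint.
  x3: nu = 0, mu = 0 -> consistent with mu << nu.
  x4: nu = 4/3 > 0 -> no constraint.
No atom violates the condition. Therefore mu << nu.

yes


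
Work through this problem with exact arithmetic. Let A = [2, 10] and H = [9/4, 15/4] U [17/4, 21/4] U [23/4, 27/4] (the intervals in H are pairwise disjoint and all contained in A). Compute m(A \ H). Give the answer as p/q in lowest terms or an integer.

The ambient interval has length m(A) = 10 - 2 = 8.
Since the holes are disjoint and sit inside A, by finite additivity
  m(H) = sum_i (b_i - a_i), and m(A \ H) = m(A) - m(H).
Computing the hole measures:
  m(H_1) = 15/4 - 9/4 = 3/2.
  m(H_2) = 21/4 - 17/4 = 1.
  m(H_3) = 27/4 - 23/4 = 1.
Summed: m(H) = 3/2 + 1 + 1 = 7/2.
So m(A \ H) = 8 - 7/2 = 9/2.

9/2


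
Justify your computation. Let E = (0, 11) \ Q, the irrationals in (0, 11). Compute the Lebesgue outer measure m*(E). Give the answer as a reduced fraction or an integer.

The interval I = (0, 11) has m(I) = 11 - 0 = 11 (endpoints are measure-zero, so open/closed/half-open agree). Write I = (I cap Q) u (I \ Q). The rationals in I are countable, so m*(I cap Q) = 0 (cover each rational by intervals whose total length is arbitrarily small). By countable subadditivity m*(I) <= m*(I cap Q) + m*(I \ Q), hence m*(I \ Q) >= m(I) = 11. The reverse inequality m*(I \ Q) <= m*(I) = 11 is trivial since (I \ Q) is a subset of I. Therefore m*(I \ Q) = 11.

11


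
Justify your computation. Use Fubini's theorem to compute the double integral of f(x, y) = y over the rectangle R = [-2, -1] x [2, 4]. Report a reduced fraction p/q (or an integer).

f(x, y) is a tensor product of a function of x and a function of y, and both factors are bounded continuous (hence Lebesgue integrable) on the rectangle, so Fubini's theorem applies:
  integral_R f d(m x m) = (integral_a1^b1 1 dx) * (integral_a2^b2 y dy).
Inner integral in x: integral_{-2}^{-1} 1 dx = ((-1)^1 - (-2)^1)/1
  = 1.
Inner integral in y: integral_{2}^{4} y dy = (4^2 - 2^2)/2
  = 6.
Product: (1) * (6) = 6.

6


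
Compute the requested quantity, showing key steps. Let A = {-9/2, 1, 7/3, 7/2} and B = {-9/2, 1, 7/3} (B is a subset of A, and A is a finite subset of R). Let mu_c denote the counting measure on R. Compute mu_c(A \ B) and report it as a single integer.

Counting measure assigns mu_c(E) = |E| (number of elements) when E is finite. For B subset A, A \ B is the set of elements of A not in B, so |A \ B| = |A| - |B|.
|A| = 4, |B| = 3, so mu_c(A \ B) = 4 - 3 = 1.

1


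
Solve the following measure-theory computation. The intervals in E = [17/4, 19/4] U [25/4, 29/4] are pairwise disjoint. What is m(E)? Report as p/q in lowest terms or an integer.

For pairwise disjoint intervals, m(union_i I_i) = sum_i m(I_i),
and m is invariant under swapping open/closed endpoints (single points have measure 0).
So m(E) = sum_i (b_i - a_i).
  I_1 has length 19/4 - 17/4 = 1/2.
  I_2 has length 29/4 - 25/4 = 1.
Summing:
  m(E) = 1/2 + 1 = 3/2.

3/2


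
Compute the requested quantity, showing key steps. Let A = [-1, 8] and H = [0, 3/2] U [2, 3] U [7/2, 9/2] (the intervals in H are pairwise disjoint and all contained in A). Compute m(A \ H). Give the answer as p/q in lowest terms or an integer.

The ambient interval has length m(A) = 8 - (-1) = 9.
Since the holes are disjoint and sit inside A, by finite additivity
  m(H) = sum_i (b_i - a_i), and m(A \ H) = m(A) - m(H).
Computing the hole measures:
  m(H_1) = 3/2 - 0 = 3/2.
  m(H_2) = 3 - 2 = 1.
  m(H_3) = 9/2 - 7/2 = 1.
Summed: m(H) = 3/2 + 1 + 1 = 7/2.
So m(A \ H) = 9 - 7/2 = 11/2.

11/2


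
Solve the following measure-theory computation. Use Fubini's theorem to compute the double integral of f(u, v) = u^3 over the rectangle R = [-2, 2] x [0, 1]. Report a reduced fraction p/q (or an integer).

f(u, v) is a tensor product of a function of u and a function of v, and both factors are bounded continuous (hence Lebesgue integrable) on the rectangle, so Fubini's theorem applies:
  integral_R f d(m x m) = (integral_a1^b1 u^3 du) * (integral_a2^b2 1 dv).
Inner integral in u: integral_{-2}^{2} u^3 du = (2^4 - (-2)^4)/4
  = 0.
Inner integral in v: integral_{0}^{1} 1 dv = (1^1 - 0^1)/1
  = 1.
Product: (0) * (1) = 0.

0


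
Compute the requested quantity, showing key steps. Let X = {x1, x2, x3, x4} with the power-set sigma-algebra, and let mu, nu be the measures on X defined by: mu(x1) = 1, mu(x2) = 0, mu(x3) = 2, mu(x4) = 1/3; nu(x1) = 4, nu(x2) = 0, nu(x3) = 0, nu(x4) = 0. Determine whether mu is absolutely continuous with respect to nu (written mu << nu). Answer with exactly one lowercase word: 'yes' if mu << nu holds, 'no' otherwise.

mu << nu means: every nu-null measurable set is also mu-null; equivalently, for every atom x, if nu({x}) = 0 then mu({x}) = 0.
Checking each atom:
  x1: nu = 4 > 0 -> no constraint.
  x2: nu = 0, mu = 0 -> consistent with mu << nu.
  x3: nu = 0, mu = 2 > 0 -> violates mu << nu.
  x4: nu = 0, mu = 1/3 > 0 -> violates mu << nu.
The atom(s) x3, x4 violate the condition (nu = 0 but mu > 0). Therefore mu is NOT absolutely continuous w.r.t. nu.

no


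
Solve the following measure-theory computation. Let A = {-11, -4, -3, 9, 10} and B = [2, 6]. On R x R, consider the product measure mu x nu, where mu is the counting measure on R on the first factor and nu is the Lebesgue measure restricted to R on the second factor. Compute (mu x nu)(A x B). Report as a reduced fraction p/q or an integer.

For a measurable rectangle A x B, the product measure satisfies
  (mu x nu)(A x B) = mu(A) * nu(B).
  mu(A) = 5.
  nu(B) = 4.
  (mu x nu)(A x B) = 5 * 4 = 20.

20


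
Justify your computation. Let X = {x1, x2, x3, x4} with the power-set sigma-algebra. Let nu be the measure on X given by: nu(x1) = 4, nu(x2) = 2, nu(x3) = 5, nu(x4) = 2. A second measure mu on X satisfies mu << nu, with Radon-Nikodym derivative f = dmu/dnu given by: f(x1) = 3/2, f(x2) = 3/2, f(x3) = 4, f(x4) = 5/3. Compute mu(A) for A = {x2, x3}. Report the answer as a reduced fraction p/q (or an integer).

By the defining property of the Radon-Nikodym derivative, for every measurable set A,
  mu(A) = integral_A f dnu.
Since nu is a discrete measure concentrated on the atoms of X, the integral over A reduces to the sum
  mu(A) = sum_{x in A} f(x) * nu({x}).
Computing each term:
  x2: f(x2) * nu(x2) = 3/2 * 2 = 3.
  x3: f(x3) * nu(x3) = 4 * 5 = 20.
Summing: mu(A) = 3 + 20 = 23.

23


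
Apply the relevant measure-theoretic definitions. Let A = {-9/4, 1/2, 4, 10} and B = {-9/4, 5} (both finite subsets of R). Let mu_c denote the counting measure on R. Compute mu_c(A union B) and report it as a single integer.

Counting measure on a finite set equals cardinality. By inclusion-exclusion, |A union B| = |A| + |B| - |A cap B|.
|A| = 4, |B| = 2, |A cap B| = 1.
So mu_c(A union B) = 4 + 2 - 1 = 5.

5


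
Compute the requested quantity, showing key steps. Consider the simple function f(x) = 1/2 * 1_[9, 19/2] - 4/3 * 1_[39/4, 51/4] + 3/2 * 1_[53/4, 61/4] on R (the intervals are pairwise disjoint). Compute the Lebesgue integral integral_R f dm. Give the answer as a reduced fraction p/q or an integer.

For a simple function f = sum_i c_i * 1_{A_i} with disjoint A_i,
  integral f dm = sum_i c_i * m(A_i).
Lengths of the A_i:
  m(A_1) = 19/2 - 9 = 1/2.
  m(A_2) = 51/4 - 39/4 = 3.
  m(A_3) = 61/4 - 53/4 = 2.
Contributions c_i * m(A_i):
  (1/2) * (1/2) = 1/4.
  (-4/3) * (3) = -4.
  (3/2) * (2) = 3.
Total: 1/4 - 4 + 3 = -3/4.

-3/4


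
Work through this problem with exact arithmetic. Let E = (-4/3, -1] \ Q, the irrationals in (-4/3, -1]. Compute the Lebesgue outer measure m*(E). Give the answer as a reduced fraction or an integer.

The interval I = (-4/3, -1] has m(I) = -1 - (-4/3) = 1/3 (endpoints are measure-zero, so open/closed/half-open agree). Write I = (I cap Q) u (I \ Q). The rationals in I are countable, so m*(I cap Q) = 0 (cover each rational by intervals whose total length is arbitrarily small). By countable subadditivity m*(I) <= m*(I cap Q) + m*(I \ Q), hence m*(I \ Q) >= m(I) = 1/3. The reverse inequality m*(I \ Q) <= m*(I) = 1/3 is trivial since (I \ Q) is a subset of I. Therefore m*(I \ Q) = 1/3.

1/3


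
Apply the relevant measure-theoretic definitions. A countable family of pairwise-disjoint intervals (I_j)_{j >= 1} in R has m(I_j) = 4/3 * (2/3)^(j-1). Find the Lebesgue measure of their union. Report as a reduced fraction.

By countable additivity of the Lebesgue measure on pairwise disjoint measurable sets,
  m(union_{j >= 1} I_j) = sum_{j >= 1} m(I_j) = sum_{j >= 1} a * r^(j-1),
  with a = 4/3 and r = 2/3.
Since 0 < r = 2/3 < 1, the geometric series converges:
  sum_{j >= 1} a * r^(j-1) = a / (1 - r).
  = 4/3 / (1 - 2/3)
  = 4/3 / (1/3)
  = 4.

4


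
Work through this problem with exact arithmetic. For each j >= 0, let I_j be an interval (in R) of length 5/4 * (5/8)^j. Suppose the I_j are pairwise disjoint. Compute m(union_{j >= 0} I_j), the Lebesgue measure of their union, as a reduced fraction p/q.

By countable additivity of the Lebesgue measure on pairwise disjoint measurable sets,
  m(union_{j >= 0} I_j) = sum_{j >= 0} m(I_j) = sum_{j >= 0} a * r^j,
  with a = 5/4 and r = 5/8.
Since 0 < r = 5/8 < 1, the geometric series converges:
  sum_{j >= 0} a * r^j = a / (1 - r).
  = 5/4 / (1 - 5/8)
  = 5/4 / (3/8)
  = 10/3.

10/3


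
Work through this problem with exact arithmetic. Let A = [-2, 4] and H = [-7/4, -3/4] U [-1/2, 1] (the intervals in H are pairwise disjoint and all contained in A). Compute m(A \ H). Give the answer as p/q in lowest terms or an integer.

The ambient interval has length m(A) = 4 - (-2) = 6.
Since the holes are disjoint and sit inside A, by finite additivity
  m(H) = sum_i (b_i - a_i), and m(A \ H) = m(A) - m(H).
Computing the hole measures:
  m(H_1) = -3/4 - (-7/4) = 1.
  m(H_2) = 1 - (-1/2) = 3/2.
Summed: m(H) = 1 + 3/2 = 5/2.
So m(A \ H) = 6 - 5/2 = 7/2.

7/2


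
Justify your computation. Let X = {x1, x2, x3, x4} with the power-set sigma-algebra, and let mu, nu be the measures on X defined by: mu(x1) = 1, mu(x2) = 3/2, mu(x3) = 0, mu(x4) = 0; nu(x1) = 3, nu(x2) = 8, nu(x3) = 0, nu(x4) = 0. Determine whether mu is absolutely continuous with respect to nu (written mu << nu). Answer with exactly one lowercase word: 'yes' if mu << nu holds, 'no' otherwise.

mu << nu means: every nu-null measurable set is also mu-null; equivalently, for every atom x, if nu({x}) = 0 then mu({x}) = 0.
Checking each atom:
  x1: nu = 3 > 0 -> no constraint.
  x2: nu = 8 > 0 -> no constraint.
  x3: nu = 0, mu = 0 -> consistent with mu << nu.
  x4: nu = 0, mu = 0 -> consistent with mu << nu.
No atom violates the condition. Therefore mu << nu.

yes


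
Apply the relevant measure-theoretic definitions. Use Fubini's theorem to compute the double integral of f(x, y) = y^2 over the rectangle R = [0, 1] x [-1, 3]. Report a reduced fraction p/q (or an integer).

f(x, y) is a tensor product of a function of x and a function of y, and both factors are bounded continuous (hence Lebesgue integrable) on the rectangle, so Fubini's theorem applies:
  integral_R f d(m x m) = (integral_a1^b1 1 dx) * (integral_a2^b2 y^2 dy).
Inner integral in x: integral_{0}^{1} 1 dx = (1^1 - 0^1)/1
  = 1.
Inner integral in y: integral_{-1}^{3} y^2 dy = (3^3 - (-1)^3)/3
  = 28/3.
Product: (1) * (28/3) = 28/3.

28/3


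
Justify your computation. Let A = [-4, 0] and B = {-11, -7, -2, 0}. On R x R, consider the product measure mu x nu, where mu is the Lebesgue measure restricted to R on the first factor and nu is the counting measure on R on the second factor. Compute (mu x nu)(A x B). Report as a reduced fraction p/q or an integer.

For a measurable rectangle A x B, the product measure satisfies
  (mu x nu)(A x B) = mu(A) * nu(B).
  mu(A) = 4.
  nu(B) = 4.
  (mu x nu)(A x B) = 4 * 4 = 16.

16


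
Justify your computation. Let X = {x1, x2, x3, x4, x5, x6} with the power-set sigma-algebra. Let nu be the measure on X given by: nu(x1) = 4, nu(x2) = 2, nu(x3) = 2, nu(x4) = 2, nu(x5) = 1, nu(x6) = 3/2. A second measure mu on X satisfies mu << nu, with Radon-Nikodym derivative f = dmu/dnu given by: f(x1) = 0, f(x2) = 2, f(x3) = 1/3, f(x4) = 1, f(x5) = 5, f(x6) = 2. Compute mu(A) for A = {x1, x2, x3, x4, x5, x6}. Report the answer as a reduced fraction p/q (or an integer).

By the defining property of the Radon-Nikodym derivative, for every measurable set A,
  mu(A) = integral_A f dnu.
Since nu is a discrete measure concentrated on the atoms of X, the integral over A reduces to the sum
  mu(A) = sum_{x in A} f(x) * nu({x}).
Computing each term:
  x1: f(x1) * nu(x1) = 0 * 4 = 0.
  x2: f(x2) * nu(x2) = 2 * 2 = 4.
  x3: f(x3) * nu(x3) = 1/3 * 2 = 2/3.
  x4: f(x4) * nu(x4) = 1 * 2 = 2.
  x5: f(x5) * nu(x5) = 5 * 1 = 5.
  x6: f(x6) * nu(x6) = 2 * 3/2 = 3.
Summing: mu(A) = 0 + 4 + 2/3 + 2 + 5 + 3 = 44/3.

44/3


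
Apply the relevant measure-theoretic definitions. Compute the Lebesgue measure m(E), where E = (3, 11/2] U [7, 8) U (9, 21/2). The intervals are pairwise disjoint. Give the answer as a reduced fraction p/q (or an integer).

For pairwise disjoint intervals, m(union_i I_i) = sum_i m(I_i),
and m is invariant under swapping open/closed endpoints (single points have measure 0).
So m(E) = sum_i (b_i - a_i).
  I_1 has length 11/2 - 3 = 5/2.
  I_2 has length 8 - 7 = 1.
  I_3 has length 21/2 - 9 = 3/2.
Summing:
  m(E) = 5/2 + 1 + 3/2 = 5.

5


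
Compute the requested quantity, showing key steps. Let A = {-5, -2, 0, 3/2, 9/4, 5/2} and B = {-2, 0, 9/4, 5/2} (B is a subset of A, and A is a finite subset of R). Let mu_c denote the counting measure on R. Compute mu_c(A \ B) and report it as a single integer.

Counting measure assigns mu_c(E) = |E| (number of elements) when E is finite. For B subset A, A \ B is the set of elements of A not in B, so |A \ B| = |A| - |B|.
|A| = 6, |B| = 4, so mu_c(A \ B) = 6 - 4 = 2.

2


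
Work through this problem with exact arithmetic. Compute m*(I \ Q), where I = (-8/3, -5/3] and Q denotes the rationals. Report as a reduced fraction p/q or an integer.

The interval I = (-8/3, -5/3] has m(I) = -5/3 - (-8/3) = 1 (endpoints are measure-zero, so open/closed/half-open agree). Write I = (I cap Q) u (I \ Q). The rationals in I are countable, so m*(I cap Q) = 0 (cover each rational by intervals whose total length is arbitrarily small). By countable subadditivity m*(I) <= m*(I cap Q) + m*(I \ Q), hence m*(I \ Q) >= m(I) = 1. The reverse inequality m*(I \ Q) <= m*(I) = 1 is trivial since (I \ Q) is a subset of I. Therefore m*(I \ Q) = 1.

1


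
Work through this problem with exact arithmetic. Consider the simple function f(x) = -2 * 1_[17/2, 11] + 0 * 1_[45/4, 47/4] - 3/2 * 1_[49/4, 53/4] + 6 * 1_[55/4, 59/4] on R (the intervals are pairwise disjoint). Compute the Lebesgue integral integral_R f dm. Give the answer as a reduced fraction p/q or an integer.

For a simple function f = sum_i c_i * 1_{A_i} with disjoint A_i,
  integral f dm = sum_i c_i * m(A_i).
Lengths of the A_i:
  m(A_1) = 11 - 17/2 = 5/2.
  m(A_2) = 47/4 - 45/4 = 1/2.
  m(A_3) = 53/4 - 49/4 = 1.
  m(A_4) = 59/4 - 55/4 = 1.
Contributions c_i * m(A_i):
  (-2) * (5/2) = -5.
  (0) * (1/2) = 0.
  (-3/2) * (1) = -3/2.
  (6) * (1) = 6.
Total: -5 + 0 - 3/2 + 6 = -1/2.

-1/2


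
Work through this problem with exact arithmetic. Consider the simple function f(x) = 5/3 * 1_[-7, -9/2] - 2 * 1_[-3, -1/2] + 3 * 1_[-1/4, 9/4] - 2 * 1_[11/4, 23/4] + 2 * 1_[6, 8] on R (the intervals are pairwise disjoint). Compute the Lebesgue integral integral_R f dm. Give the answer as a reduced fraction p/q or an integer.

For a simple function f = sum_i c_i * 1_{A_i} with disjoint A_i,
  integral f dm = sum_i c_i * m(A_i).
Lengths of the A_i:
  m(A_1) = -9/2 - (-7) = 5/2.
  m(A_2) = -1/2 - (-3) = 5/2.
  m(A_3) = 9/4 - (-1/4) = 5/2.
  m(A_4) = 23/4 - 11/4 = 3.
  m(A_5) = 8 - 6 = 2.
Contributions c_i * m(A_i):
  (5/3) * (5/2) = 25/6.
  (-2) * (5/2) = -5.
  (3) * (5/2) = 15/2.
  (-2) * (3) = -6.
  (2) * (2) = 4.
Total: 25/6 - 5 + 15/2 - 6 + 4 = 14/3.

14/3


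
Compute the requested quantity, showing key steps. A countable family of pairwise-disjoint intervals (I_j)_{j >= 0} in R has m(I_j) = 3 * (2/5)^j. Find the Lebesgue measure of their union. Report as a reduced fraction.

By countable additivity of the Lebesgue measure on pairwise disjoint measurable sets,
  m(union_{j >= 0} I_j) = sum_{j >= 0} m(I_j) = sum_{j >= 0} a * r^j,
  with a = 3 and r = 2/5.
Since 0 < r = 2/5 < 1, the geometric series converges:
  sum_{j >= 0} a * r^j = a / (1 - r).
  = 3 / (1 - 2/5)
  = 3 / (3/5)
  = 5.

5


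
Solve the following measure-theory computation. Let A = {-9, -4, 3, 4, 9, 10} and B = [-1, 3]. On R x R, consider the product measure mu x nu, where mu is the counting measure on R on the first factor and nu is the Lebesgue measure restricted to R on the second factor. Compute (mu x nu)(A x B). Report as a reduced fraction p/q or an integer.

For a measurable rectangle A x B, the product measure satisfies
  (mu x nu)(A x B) = mu(A) * nu(B).
  mu(A) = 6.
  nu(B) = 4.
  (mu x nu)(A x B) = 6 * 4 = 24.

24


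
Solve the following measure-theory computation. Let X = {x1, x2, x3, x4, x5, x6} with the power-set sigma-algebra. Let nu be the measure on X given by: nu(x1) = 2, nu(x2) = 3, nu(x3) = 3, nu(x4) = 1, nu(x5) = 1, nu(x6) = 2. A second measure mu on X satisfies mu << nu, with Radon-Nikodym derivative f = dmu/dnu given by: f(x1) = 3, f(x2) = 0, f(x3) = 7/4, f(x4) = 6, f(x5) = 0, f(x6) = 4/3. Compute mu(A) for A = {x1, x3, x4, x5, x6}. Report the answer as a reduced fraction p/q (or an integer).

By the defining property of the Radon-Nikodym derivative, for every measurable set A,
  mu(A) = integral_A f dnu.
Since nu is a discrete measure concentrated on the atoms of X, the integral over A reduces to the sum
  mu(A) = sum_{x in A} f(x) * nu({x}).
Computing each term:
  x1: f(x1) * nu(x1) = 3 * 2 = 6.
  x3: f(x3) * nu(x3) = 7/4 * 3 = 21/4.
  x4: f(x4) * nu(x4) = 6 * 1 = 6.
  x5: f(x5) * nu(x5) = 0 * 1 = 0.
  x6: f(x6) * nu(x6) = 4/3 * 2 = 8/3.
Summing: mu(A) = 6 + 21/4 + 6 + 0 + 8/3 = 239/12.

239/12


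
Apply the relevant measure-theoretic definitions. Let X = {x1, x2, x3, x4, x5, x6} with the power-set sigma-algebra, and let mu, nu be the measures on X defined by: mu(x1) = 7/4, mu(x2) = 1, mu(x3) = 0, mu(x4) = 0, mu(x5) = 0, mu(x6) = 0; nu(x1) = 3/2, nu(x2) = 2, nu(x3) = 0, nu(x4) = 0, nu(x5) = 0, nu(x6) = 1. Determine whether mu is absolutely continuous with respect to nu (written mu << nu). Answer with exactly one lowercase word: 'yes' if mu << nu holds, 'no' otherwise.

mu << nu means: every nu-null measurable set is also mu-null; equivalently, for every atom x, if nu({x}) = 0 then mu({x}) = 0.
Checking each atom:
  x1: nu = 3/2 > 0 -> no constraint.
  x2: nu = 2 > 0 -> no constraint.
  x3: nu = 0, mu = 0 -> consistent with mu << nu.
  x4: nu = 0, mu = 0 -> consistent with mu << nu.
  x5: nu = 0, mu = 0 -> consistent with mu << nu.
  x6: nu = 1 > 0 -> no constraint.
No atom violates the condition. Therefore mu << nu.

yes


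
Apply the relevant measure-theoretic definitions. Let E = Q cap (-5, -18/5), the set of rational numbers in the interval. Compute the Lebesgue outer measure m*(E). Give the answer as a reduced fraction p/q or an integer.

The set Q cap (-5, -18/5) is countable (a subset of the countable set Q). Lebesgue outer measure of any countable set is 0: each singleton {q} has m*({q}) = 0, and by countable subadditivity m*(union_k {q_k}) <= sum_k m*({q_k}) = sum_k 0 = 0. The reverse inequality m*(E) >= 0 is automatic. So m*(Q cap (-5, -18/5)) = 0.

0


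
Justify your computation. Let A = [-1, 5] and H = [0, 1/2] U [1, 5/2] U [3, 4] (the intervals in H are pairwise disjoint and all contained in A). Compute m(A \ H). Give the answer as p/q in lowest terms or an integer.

The ambient interval has length m(A) = 5 - (-1) = 6.
Since the holes are disjoint and sit inside A, by finite additivity
  m(H) = sum_i (b_i - a_i), and m(A \ H) = m(A) - m(H).
Computing the hole measures:
  m(H_1) = 1/2 - 0 = 1/2.
  m(H_2) = 5/2 - 1 = 3/2.
  m(H_3) = 4 - 3 = 1.
Summed: m(H) = 1/2 + 3/2 + 1 = 3.
So m(A \ H) = 6 - 3 = 3.

3


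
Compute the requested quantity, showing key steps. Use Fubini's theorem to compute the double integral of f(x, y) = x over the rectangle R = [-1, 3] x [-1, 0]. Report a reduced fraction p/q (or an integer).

f(x, y) is a tensor product of a function of x and a function of y, and both factors are bounded continuous (hence Lebesgue integrable) on the rectangle, so Fubini's theorem applies:
  integral_R f d(m x m) = (integral_a1^b1 x dx) * (integral_a2^b2 1 dy).
Inner integral in x: integral_{-1}^{3} x dx = (3^2 - (-1)^2)/2
  = 4.
Inner integral in y: integral_{-1}^{0} 1 dy = (0^1 - (-1)^1)/1
  = 1.
Product: (4) * (1) = 4.

4


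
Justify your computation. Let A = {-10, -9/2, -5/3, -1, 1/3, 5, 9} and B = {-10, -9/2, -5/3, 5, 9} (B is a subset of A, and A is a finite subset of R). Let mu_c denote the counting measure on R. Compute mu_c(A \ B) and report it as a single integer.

Counting measure assigns mu_c(E) = |E| (number of elements) when E is finite. For B subset A, A \ B is the set of elements of A not in B, so |A \ B| = |A| - |B|.
|A| = 7, |B| = 5, so mu_c(A \ B) = 7 - 5 = 2.

2


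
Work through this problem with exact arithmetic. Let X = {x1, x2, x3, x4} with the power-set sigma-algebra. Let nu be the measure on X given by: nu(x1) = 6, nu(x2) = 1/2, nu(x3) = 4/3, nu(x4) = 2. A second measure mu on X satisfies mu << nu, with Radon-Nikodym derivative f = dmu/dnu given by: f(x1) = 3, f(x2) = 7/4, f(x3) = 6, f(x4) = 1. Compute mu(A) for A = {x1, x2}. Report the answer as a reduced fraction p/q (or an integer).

By the defining property of the Radon-Nikodym derivative, for every measurable set A,
  mu(A) = integral_A f dnu.
Since nu is a discrete measure concentrated on the atoms of X, the integral over A reduces to the sum
  mu(A) = sum_{x in A} f(x) * nu({x}).
Computing each term:
  x1: f(x1) * nu(x1) = 3 * 6 = 18.
  x2: f(x2) * nu(x2) = 7/4 * 1/2 = 7/8.
Summing: mu(A) = 18 + 7/8 = 151/8.

151/8


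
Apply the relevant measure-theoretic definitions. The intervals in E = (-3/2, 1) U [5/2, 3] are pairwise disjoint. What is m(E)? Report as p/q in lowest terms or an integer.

For pairwise disjoint intervals, m(union_i I_i) = sum_i m(I_i),
and m is invariant under swapping open/closed endpoints (single points have measure 0).
So m(E) = sum_i (b_i - a_i).
  I_1 has length 1 - (-3/2) = 5/2.
  I_2 has length 3 - 5/2 = 1/2.
Summing:
  m(E) = 5/2 + 1/2 = 3.

3


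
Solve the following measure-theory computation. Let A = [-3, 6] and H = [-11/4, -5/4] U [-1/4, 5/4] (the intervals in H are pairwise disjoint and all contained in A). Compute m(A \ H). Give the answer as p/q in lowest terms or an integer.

The ambient interval has length m(A) = 6 - (-3) = 9.
Since the holes are disjoint and sit inside A, by finite additivity
  m(H) = sum_i (b_i - a_i), and m(A \ H) = m(A) - m(H).
Computing the hole measures:
  m(H_1) = -5/4 - (-11/4) = 3/2.
  m(H_2) = 5/4 - (-1/4) = 3/2.
Summed: m(H) = 3/2 + 3/2 = 3.
So m(A \ H) = 9 - 3 = 6.

6


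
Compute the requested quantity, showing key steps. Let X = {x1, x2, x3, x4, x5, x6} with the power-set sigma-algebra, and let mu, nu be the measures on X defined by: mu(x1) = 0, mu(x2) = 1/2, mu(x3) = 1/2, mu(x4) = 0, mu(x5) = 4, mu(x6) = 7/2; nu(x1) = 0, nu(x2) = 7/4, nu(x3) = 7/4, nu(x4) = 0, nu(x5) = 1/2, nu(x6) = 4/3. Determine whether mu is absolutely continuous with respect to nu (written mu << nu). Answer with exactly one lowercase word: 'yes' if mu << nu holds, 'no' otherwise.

mu << nu means: every nu-null measurable set is also mu-null; equivalently, for every atom x, if nu({x}) = 0 then mu({x}) = 0.
Checking each atom:
  x1: nu = 0, mu = 0 -> consistent with mu << nu.
  x2: nu = 7/4 > 0 -> no constraint.
  x3: nu = 7/4 > 0 -> no constraint.
  x4: nu = 0, mu = 0 -> consistent with mu << nu.
  x5: nu = 1/2 > 0 -> no constraint.
  x6: nu = 4/3 > 0 -> no constraint.
No atom violates the condition. Therefore mu << nu.

yes


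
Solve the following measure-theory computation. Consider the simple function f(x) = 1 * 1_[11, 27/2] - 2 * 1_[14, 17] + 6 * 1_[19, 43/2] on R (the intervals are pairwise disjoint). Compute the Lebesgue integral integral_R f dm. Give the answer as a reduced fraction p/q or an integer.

For a simple function f = sum_i c_i * 1_{A_i} with disjoint A_i,
  integral f dm = sum_i c_i * m(A_i).
Lengths of the A_i:
  m(A_1) = 27/2 - 11 = 5/2.
  m(A_2) = 17 - 14 = 3.
  m(A_3) = 43/2 - 19 = 5/2.
Contributions c_i * m(A_i):
  (1) * (5/2) = 5/2.
  (-2) * (3) = -6.
  (6) * (5/2) = 15.
Total: 5/2 - 6 + 15 = 23/2.

23/2


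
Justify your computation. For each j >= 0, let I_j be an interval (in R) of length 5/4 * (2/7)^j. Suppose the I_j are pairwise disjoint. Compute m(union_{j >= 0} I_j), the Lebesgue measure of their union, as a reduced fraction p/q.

By countable additivity of the Lebesgue measure on pairwise disjoint measurable sets,
  m(union_{j >= 0} I_j) = sum_{j >= 0} m(I_j) = sum_{j >= 0} a * r^j,
  with a = 5/4 and r = 2/7.
Since 0 < r = 2/7 < 1, the geometric series converges:
  sum_{j >= 0} a * r^j = a / (1 - r).
  = 5/4 / (1 - 2/7)
  = 5/4 / (5/7)
  = 7/4.

7/4


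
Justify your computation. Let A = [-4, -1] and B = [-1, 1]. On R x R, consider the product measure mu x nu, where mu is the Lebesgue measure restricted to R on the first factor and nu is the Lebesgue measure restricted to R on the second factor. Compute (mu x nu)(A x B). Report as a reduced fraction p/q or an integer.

For a measurable rectangle A x B, the product measure satisfies
  (mu x nu)(A x B) = mu(A) * nu(B).
  mu(A) = 3.
  nu(B) = 2.
  (mu x nu)(A x B) = 3 * 2 = 6.

6


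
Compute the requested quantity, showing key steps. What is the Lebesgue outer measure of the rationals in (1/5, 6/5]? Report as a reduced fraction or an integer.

The set Q cap (1/5, 6/5] is countable (a subset of the countable set Q). Lebesgue outer measure of any countable set is 0: each singleton {q} has m*({q}) = 0, and by countable subadditivity m*(union_k {q_k}) <= sum_k m*({q_k}) = sum_k 0 = 0. The reverse inequality m*(E) >= 0 is automatic. So m*(Q cap (1/5, 6/5]) = 0.

0


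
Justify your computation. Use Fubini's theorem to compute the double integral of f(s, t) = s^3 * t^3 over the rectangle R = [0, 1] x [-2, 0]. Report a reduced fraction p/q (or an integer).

f(s, t) is a tensor product of a function of s and a function of t, and both factors are bounded continuous (hence Lebesgue integrable) on the rectangle, so Fubini's theorem applies:
  integral_R f d(m x m) = (integral_a1^b1 s^3 ds) * (integral_a2^b2 t^3 dt).
Inner integral in s: integral_{0}^{1} s^3 ds = (1^4 - 0^4)/4
  = 1/4.
Inner integral in t: integral_{-2}^{0} t^3 dt = (0^4 - (-2)^4)/4
  = -4.
Product: (1/4) * (-4) = -1.

-1


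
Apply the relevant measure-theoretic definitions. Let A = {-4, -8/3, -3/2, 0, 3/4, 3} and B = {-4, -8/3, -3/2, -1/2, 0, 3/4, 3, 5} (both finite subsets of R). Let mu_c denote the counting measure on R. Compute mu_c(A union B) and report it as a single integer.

Counting measure on a finite set equals cardinality. By inclusion-exclusion, |A union B| = |A| + |B| - |A cap B|.
|A| = 6, |B| = 8, |A cap B| = 6.
So mu_c(A union B) = 6 + 8 - 6 = 8.

8


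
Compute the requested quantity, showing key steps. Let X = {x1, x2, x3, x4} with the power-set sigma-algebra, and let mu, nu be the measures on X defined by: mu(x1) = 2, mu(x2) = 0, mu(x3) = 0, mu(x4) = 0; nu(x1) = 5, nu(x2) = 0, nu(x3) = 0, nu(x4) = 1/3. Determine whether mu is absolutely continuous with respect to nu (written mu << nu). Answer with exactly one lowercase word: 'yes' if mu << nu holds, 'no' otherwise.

mu << nu means: every nu-null measurable set is also mu-null; equivalently, for every atom x, if nu({x}) = 0 then mu({x}) = 0.
Checking each atom:
  x1: nu = 5 > 0 -> no constraint.
  x2: nu = 0, mu = 0 -> consistent with mu << nu.
  x3: nu = 0, mu = 0 -> consistent with mu << nu.
  x4: nu = 1/3 > 0 -> no constraint.
No atom violates the condition. Therefore mu << nu.

yes


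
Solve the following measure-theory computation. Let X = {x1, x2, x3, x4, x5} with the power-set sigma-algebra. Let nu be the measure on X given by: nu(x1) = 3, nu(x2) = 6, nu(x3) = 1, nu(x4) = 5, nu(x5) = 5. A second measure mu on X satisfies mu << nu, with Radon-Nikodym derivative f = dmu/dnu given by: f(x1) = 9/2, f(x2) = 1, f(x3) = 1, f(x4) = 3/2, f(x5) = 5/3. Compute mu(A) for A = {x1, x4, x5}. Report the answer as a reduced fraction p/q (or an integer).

By the defining property of the Radon-Nikodym derivative, for every measurable set A,
  mu(A) = integral_A f dnu.
Since nu is a discrete measure concentrated on the atoms of X, the integral over A reduces to the sum
  mu(A) = sum_{x in A} f(x) * nu({x}).
Computing each term:
  x1: f(x1) * nu(x1) = 9/2 * 3 = 27/2.
  x4: f(x4) * nu(x4) = 3/2 * 5 = 15/2.
  x5: f(x5) * nu(x5) = 5/3 * 5 = 25/3.
Summing: mu(A) = 27/2 + 15/2 + 25/3 = 88/3.

88/3


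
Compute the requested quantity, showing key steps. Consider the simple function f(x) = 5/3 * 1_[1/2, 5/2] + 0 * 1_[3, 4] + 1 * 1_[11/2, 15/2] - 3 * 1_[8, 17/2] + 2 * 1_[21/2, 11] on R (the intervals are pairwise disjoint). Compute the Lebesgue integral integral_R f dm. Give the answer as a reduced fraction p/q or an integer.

For a simple function f = sum_i c_i * 1_{A_i} with disjoint A_i,
  integral f dm = sum_i c_i * m(A_i).
Lengths of the A_i:
  m(A_1) = 5/2 - 1/2 = 2.
  m(A_2) = 4 - 3 = 1.
  m(A_3) = 15/2 - 11/2 = 2.
  m(A_4) = 17/2 - 8 = 1/2.
  m(A_5) = 11 - 21/2 = 1/2.
Contributions c_i * m(A_i):
  (5/3) * (2) = 10/3.
  (0) * (1) = 0.
  (1) * (2) = 2.
  (-3) * (1/2) = -3/2.
  (2) * (1/2) = 1.
Total: 10/3 + 0 + 2 - 3/2 + 1 = 29/6.

29/6


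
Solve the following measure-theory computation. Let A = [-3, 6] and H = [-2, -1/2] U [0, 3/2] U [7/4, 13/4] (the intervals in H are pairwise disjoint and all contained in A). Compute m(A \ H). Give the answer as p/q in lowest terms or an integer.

The ambient interval has length m(A) = 6 - (-3) = 9.
Since the holes are disjoint and sit inside A, by finite additivity
  m(H) = sum_i (b_i - a_i), and m(A \ H) = m(A) - m(H).
Computing the hole measures:
  m(H_1) = -1/2 - (-2) = 3/2.
  m(H_2) = 3/2 - 0 = 3/2.
  m(H_3) = 13/4 - 7/4 = 3/2.
Summed: m(H) = 3/2 + 3/2 + 3/2 = 9/2.
So m(A \ H) = 9 - 9/2 = 9/2.

9/2


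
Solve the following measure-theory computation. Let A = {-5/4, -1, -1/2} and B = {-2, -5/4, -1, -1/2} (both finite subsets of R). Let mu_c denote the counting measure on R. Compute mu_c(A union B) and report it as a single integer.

Counting measure on a finite set equals cardinality. By inclusion-exclusion, |A union B| = |A| + |B| - |A cap B|.
|A| = 3, |B| = 4, |A cap B| = 3.
So mu_c(A union B) = 3 + 4 - 3 = 4.

4


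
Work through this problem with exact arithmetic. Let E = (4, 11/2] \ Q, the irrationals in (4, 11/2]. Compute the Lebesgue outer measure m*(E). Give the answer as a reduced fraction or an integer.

The interval I = (4, 11/2] has m(I) = 11/2 - 4 = 3/2 (endpoints are measure-zero, so open/closed/half-open agree). Write I = (I cap Q) u (I \ Q). The rationals in I are countable, so m*(I cap Q) = 0 (cover each rational by intervals whose total length is arbitrarily small). By countable subadditivity m*(I) <= m*(I cap Q) + m*(I \ Q), hence m*(I \ Q) >= m(I) = 3/2. The reverse inequality m*(I \ Q) <= m*(I) = 3/2 is trivial since (I \ Q) is a subset of I. Therefore m*(I \ Q) = 3/2.

3/2


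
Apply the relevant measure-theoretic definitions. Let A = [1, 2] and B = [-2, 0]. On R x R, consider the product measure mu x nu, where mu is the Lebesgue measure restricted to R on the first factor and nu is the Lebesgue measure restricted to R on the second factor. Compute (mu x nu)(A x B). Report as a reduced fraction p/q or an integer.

For a measurable rectangle A x B, the product measure satisfies
  (mu x nu)(A x B) = mu(A) * nu(B).
  mu(A) = 1.
  nu(B) = 2.
  (mu x nu)(A x B) = 1 * 2 = 2.

2


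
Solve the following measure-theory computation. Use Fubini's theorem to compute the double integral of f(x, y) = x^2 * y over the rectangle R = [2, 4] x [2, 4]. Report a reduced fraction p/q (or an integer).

f(x, y) is a tensor product of a function of x and a function of y, and both factors are bounded continuous (hence Lebesgue integrable) on the rectangle, so Fubini's theorem applies:
  integral_R f d(m x m) = (integral_a1^b1 x^2 dx) * (integral_a2^b2 y dy).
Inner integral in x: integral_{2}^{4} x^2 dx = (4^3 - 2^3)/3
  = 56/3.
Inner integral in y: integral_{2}^{4} y dy = (4^2 - 2^2)/2
  = 6.
Product: (56/3) * (6) = 112.

112


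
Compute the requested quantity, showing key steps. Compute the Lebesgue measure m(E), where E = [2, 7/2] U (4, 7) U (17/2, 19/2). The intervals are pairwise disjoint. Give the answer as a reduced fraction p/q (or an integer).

For pairwise disjoint intervals, m(union_i I_i) = sum_i m(I_i),
and m is invariant under swapping open/closed endpoints (single points have measure 0).
So m(E) = sum_i (b_i - a_i).
  I_1 has length 7/2 - 2 = 3/2.
  I_2 has length 7 - 4 = 3.
  I_3 has length 19/2 - 17/2 = 1.
Summing:
  m(E) = 3/2 + 3 + 1 = 11/2.

11/2


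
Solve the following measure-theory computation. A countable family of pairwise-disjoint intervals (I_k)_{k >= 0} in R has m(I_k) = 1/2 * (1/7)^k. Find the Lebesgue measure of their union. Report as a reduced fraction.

By countable additivity of the Lebesgue measure on pairwise disjoint measurable sets,
  m(union_{k >= 0} I_k) = sum_{k >= 0} m(I_k) = sum_{k >= 0} a * r^k,
  with a = 1/2 and r = 1/7.
Since 0 < r = 1/7 < 1, the geometric series converges:
  sum_{k >= 0} a * r^k = a / (1 - r).
  = 1/2 / (1 - 1/7)
  = 1/2 / (6/7)
  = 7/12.

7/12


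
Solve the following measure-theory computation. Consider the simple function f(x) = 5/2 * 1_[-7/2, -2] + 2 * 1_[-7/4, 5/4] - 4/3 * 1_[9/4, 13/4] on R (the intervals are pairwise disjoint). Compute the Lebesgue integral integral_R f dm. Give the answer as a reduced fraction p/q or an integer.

For a simple function f = sum_i c_i * 1_{A_i} with disjoint A_i,
  integral f dm = sum_i c_i * m(A_i).
Lengths of the A_i:
  m(A_1) = -2 - (-7/2) = 3/2.
  m(A_2) = 5/4 - (-7/4) = 3.
  m(A_3) = 13/4 - 9/4 = 1.
Contributions c_i * m(A_i):
  (5/2) * (3/2) = 15/4.
  (2) * (3) = 6.
  (-4/3) * (1) = -4/3.
Total: 15/4 + 6 - 4/3 = 101/12.

101/12


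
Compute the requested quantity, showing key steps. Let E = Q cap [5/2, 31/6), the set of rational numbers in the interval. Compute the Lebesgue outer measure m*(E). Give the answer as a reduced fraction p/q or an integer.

E = Q cap [5/2, 31/6) is a subset of Q, which is countable. Enumerate Q = {q_1, q_2, ...}; for any eps > 0, cover q_k by the open interval (q_k - eps/2^(k+1), q_k + eps/2^(k+1)), of length eps/2^k. The total cover length is sum_{k>=1} eps/2^k = eps. Hence m*(E) <= m*(Q) <= eps for every eps > 0, and since outer measure is non-negative, m*(E) = 0.

0


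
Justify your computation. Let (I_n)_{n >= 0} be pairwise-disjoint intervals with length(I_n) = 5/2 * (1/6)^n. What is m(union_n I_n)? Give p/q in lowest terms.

By countable additivity of the Lebesgue measure on pairwise disjoint measurable sets,
  m(union_{n >= 0} I_n) = sum_{n >= 0} m(I_n) = sum_{n >= 0} a * r^n,
  with a = 5/2 and r = 1/6.
Since 0 < r = 1/6 < 1, the geometric series converges:
  sum_{n >= 0} a * r^n = a / (1 - r).
  = 5/2 / (1 - 1/6)
  = 5/2 / (5/6)
  = 3.

3


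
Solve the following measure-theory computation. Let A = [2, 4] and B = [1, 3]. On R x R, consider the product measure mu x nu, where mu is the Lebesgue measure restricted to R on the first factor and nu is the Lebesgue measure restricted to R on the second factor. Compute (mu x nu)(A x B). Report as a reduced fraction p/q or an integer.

For a measurable rectangle A x B, the product measure satisfies
  (mu x nu)(A x B) = mu(A) * nu(B).
  mu(A) = 2.
  nu(B) = 2.
  (mu x nu)(A x B) = 2 * 2 = 4.

4


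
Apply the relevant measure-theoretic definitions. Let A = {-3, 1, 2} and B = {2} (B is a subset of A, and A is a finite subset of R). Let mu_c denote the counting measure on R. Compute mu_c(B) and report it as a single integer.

Counting measure assigns mu_c(E) = |E| (number of elements) when E is finite.
B has 1 element(s), so mu_c(B) = 1.

1


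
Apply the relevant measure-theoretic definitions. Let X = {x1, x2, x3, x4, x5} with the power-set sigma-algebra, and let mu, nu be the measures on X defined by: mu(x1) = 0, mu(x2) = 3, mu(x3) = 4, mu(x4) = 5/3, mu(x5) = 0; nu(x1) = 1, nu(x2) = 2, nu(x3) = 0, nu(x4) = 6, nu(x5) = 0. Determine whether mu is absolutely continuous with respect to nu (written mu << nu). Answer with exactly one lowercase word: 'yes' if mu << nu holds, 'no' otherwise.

mu << nu means: every nu-null measurable set is also mu-null; equivalently, for every atom x, if nu({x}) = 0 then mu({x}) = 0.
Checking each atom:
  x1: nu = 1 > 0 -> no constraint.
  x2: nu = 2 > 0 -> no constraint.
  x3: nu = 0, mu = 4 > 0 -> violates mu << nu.
  x4: nu = 6 > 0 -> no constraint.
  x5: nu = 0, mu = 0 -> consistent with mu << nu.
The atom(s) x3 violate the condition (nu = 0 but mu > 0). Therefore mu is NOT absolutely continuous w.r.t. nu.

no


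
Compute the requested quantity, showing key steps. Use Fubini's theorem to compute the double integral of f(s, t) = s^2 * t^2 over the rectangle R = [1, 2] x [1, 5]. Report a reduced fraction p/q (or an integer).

f(s, t) is a tensor product of a function of s and a function of t, and both factors are bounded continuous (hence Lebesgue integrable) on the rectangle, so Fubini's theorem applies:
  integral_R f d(m x m) = (integral_a1^b1 s^2 ds) * (integral_a2^b2 t^2 dt).
Inner integral in s: integral_{1}^{2} s^2 ds = (2^3 - 1^3)/3
  = 7/3.
Inner integral in t: integral_{1}^{5} t^2 dt = (5^3 - 1^3)/3
  = 124/3.
Product: (7/3) * (124/3) = 868/9.

868/9


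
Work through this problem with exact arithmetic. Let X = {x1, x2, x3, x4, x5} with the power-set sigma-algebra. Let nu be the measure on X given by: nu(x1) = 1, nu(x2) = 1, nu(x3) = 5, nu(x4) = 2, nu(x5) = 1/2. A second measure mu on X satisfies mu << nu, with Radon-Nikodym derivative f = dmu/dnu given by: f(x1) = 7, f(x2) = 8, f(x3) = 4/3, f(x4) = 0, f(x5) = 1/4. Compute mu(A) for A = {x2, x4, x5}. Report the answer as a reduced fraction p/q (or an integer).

By the defining property of the Radon-Nikodym derivative, for every measurable set A,
  mu(A) = integral_A f dnu.
Since nu is a discrete measure concentrated on the atoms of X, the integral over A reduces to the sum
  mu(A) = sum_{x in A} f(x) * nu({x}).
Computing each term:
  x2: f(x2) * nu(x2) = 8 * 1 = 8.
  x4: f(x4) * nu(x4) = 0 * 2 = 0.
  x5: f(x5) * nu(x5) = 1/4 * 1/2 = 1/8.
Summing: mu(A) = 8 + 0 + 1/8 = 65/8.

65/8


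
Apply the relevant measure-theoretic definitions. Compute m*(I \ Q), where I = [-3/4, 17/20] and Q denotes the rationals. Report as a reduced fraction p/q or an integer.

The interval I = [-3/4, 17/20] has m(I) = 17/20 - (-3/4) = 8/5 (endpoints are measure-zero, so open/closed/half-open agree). Write I = (I cap Q) u (I \ Q). The rationals in I are countable, so m*(I cap Q) = 0 (cover each rational by intervals whose total length is arbitrarily small). By countable subadditivity m*(I) <= m*(I cap Q) + m*(I \ Q), hence m*(I \ Q) >= m(I) = 8/5. The reverse inequality m*(I \ Q) <= m*(I) = 8/5 is trivial since (I \ Q) is a subset of I. Therefore m*(I \ Q) = 8/5.

8/5
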